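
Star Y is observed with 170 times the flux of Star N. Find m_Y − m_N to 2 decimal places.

-5.58

m_Y − m_N = −2.5 log₁₀(F_Y/F_N) = −2.5 log₁₀(170) = −2.5 × (2.230) = -5.576.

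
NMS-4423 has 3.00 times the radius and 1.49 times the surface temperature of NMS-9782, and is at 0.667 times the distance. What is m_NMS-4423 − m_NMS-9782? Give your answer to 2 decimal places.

L_NMS-4423/L_NMS-9782 = (3.00)²(1.49)⁴ = 44.36.
F_NMS-4423/F_NMS-9782 = (L_NMS-4423/L_NMS-9782)/(d_NMS-4423/d_NMS-9782)² = 44.36/0.4449 = 99.71.
m_NMS-4423 − m_NMS-9782 = −2.5 log₁₀(99.71) = -5.00.

-5.00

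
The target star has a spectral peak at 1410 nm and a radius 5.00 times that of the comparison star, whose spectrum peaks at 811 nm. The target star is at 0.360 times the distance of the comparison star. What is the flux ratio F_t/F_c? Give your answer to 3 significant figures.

21.1

Wien's law: T_t/T_c = λ_c/λ_t = 811/1410 = 0.5752.
L_t/L_c = (R_t/R_c)²(T_t/T_c)⁴ = (5.00)²(0.5752)⁴ = 2.736.
F_t/F_c = (L_t/L_c)/(d_t/d_c)² = 2.736/(0.360)² = 21.11.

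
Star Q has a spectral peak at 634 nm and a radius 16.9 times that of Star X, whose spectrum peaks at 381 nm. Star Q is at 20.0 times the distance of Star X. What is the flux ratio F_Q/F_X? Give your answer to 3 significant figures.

0.0931

Wien's law: T_Q/T_X = λ_X/λ_Q = 381/634 = 0.6009.
L_Q/L_X = (R_Q/R_X)²(T_Q/T_X)⁴ = (16.9)²(0.6009)⁴ = 37.25.
F_Q/F_X = (L_Q/L_X)/(d_Q/d_X)² = 37.25/(20.0)² = 0.09312.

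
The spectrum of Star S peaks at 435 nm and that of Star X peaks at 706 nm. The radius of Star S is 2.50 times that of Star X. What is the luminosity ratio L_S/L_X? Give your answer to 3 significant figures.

Wien's law gives T ∝ 1/λ_max, so T_S/T_X = λ_X/λ_S = 706/435 = 1.623.
Then L ∝ R²T⁴ gives L_S/L_X = (2.50)² × (1.623)⁴ = 6.250 × 6.938 = 43.37.

43.4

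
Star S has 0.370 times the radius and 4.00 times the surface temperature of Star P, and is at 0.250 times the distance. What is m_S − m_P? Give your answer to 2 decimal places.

L_S/L_P = (0.370)²(4.00)⁴ = 35.05.
F_S/F_P = (L_S/L_P)/(d_S/d_P)² = 35.05/0.06250 = 560.7.
m_S − m_P = −2.5 log₁₀(560.7) = -6.87.

-6.87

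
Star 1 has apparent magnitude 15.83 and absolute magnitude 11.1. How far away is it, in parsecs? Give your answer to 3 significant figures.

88.3 pc

m − M = 5 log₁₀(d/10 pc)
15.83 − (11.1) = 4.73 = 5 log₁₀(d/10)
d = 10 × 10^(4.73/5) = 10 × 10^0.946 = 88.31 pc.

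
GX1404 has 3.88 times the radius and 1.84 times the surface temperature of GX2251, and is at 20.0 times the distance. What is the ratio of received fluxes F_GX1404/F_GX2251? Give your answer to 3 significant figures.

L_GX1404/L_GX2251 = (R_GX1404/R_GX2251)²(T_GX1404/T_GX2251)⁴ = (3.88)² × (1.84)⁴ = 172.6.
F_GX1404/F_GX2251 = (L_GX1404/L_GX2251)/(d_GX1404/d_GX2251)² = 172.6 / (20.0)² = 0.4314.

0.431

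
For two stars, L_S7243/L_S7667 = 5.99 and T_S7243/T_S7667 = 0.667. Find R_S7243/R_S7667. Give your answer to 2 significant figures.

5.5

L ∝ R²T⁴ gives R ∝ √L / T², so
R_S7243/R_S7667 = √(5.99) / (0.667)² = 2.447 / 0.4449 = 5.501.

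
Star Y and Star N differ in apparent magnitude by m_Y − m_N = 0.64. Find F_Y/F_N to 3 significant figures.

0.555

F_Y/F_N = 10^(−(m_Y − m_N)/2.5) = 10^(-0.64/2.5) = 10^-0.256 = 0.5546.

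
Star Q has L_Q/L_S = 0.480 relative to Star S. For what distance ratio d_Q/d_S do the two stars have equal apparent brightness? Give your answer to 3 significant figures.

0.693

Equal flux requires L_Q/d_Q² = L_S/d_S², so d_Q/d_S = √(L_Q/L_S)
= √(0.480) = 0.6928.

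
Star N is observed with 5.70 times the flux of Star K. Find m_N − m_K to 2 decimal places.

-1.89

m_N − m_K = −2.5 log₁₀(F_N/F_K) = −2.5 log₁₀(5.70) = −2.5 × (0.756) = -1.890.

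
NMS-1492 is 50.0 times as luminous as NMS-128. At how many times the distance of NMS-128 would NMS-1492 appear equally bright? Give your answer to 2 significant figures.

Equal flux requires L_NMS-1492/d_NMS-1492² = L_NMS-128/d_NMS-128², so d_NMS-1492/d_NMS-128 = √(L_NMS-1492/L_NMS-128)
= √(50.0) = 7.071.

7.1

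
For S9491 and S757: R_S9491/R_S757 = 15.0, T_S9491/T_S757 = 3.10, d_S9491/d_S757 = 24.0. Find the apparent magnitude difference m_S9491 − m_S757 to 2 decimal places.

-3.89

L_S9491/L_S757 = (15.0)²(3.10)⁴ = 2.078×10^4.
F_S9491/F_S757 = (L_S9491/L_S757)/(d_S9491/d_S757)² = 2.078×10^4/576.0 = 36.08.
m_S9491 − m_S757 = −2.5 log₁₀(36.08) = -3.89.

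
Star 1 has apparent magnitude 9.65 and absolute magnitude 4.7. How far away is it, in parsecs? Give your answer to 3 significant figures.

97.7 pc

m − M = 5 log₁₀(d/10 pc)
9.65 − (4.7) = 4.95 = 5 log₁₀(d/10)
d = 10 × 10^(4.95/5) = 10 × 10^0.990 = 97.72 pc.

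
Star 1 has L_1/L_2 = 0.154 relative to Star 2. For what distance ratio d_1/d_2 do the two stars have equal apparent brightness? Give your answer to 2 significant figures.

Equal flux requires L_1/d_1² = L_2/d_2², so d_1/d_2 = √(L_1/L_2)
= √(0.154) = 0.3924.

0.39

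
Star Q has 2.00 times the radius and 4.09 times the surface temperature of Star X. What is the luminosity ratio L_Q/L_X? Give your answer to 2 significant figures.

1.1×10^3

From the Stefan–Boltzmann law, L ∝ R²T⁴, so
L_Q/L_X = (R_Q/R_X)² (T_Q/T_X)⁴ = (2.00)² × (4.09)⁴ = 4.000 × 279.8 = 1119.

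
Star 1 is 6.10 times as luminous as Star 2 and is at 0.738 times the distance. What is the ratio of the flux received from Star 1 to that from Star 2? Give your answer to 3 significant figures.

11.2

F = L/(4πd²), so F_1/F_2 = (L_1/L_2) / (d_1/d_2)²
= 6.10 / (0.738)² = 6.10 / 0.5446 = 11.20.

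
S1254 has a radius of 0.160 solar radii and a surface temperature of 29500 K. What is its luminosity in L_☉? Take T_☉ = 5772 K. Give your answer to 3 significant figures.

L/L_☉ = (R/R_☉)² (T/T_☉)⁴ = (0.160)² × (29500/5772)⁴
       = 0.02560 × (5.111)⁴ = 0.02560 × 682.3 = 17.47.

17.5 L_☉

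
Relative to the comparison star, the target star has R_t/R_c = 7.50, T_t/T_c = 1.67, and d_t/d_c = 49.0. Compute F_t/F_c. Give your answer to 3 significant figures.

L_t/L_c = (R_t/R_c)²(T_t/T_c)⁴ = (7.50)² × (1.67)⁴ = 437.5.
F_t/F_c = (L_t/L_c)/(d_t/d_c)² = 437.5 / (49.0)² = 0.1822.

0.182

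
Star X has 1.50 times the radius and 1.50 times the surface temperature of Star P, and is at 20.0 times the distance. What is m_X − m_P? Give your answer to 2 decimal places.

3.86

L_X/L_P = (1.50)²(1.50)⁴ = 11.39.
F_X/F_P = (L_X/L_P)/(d_X/d_P)² = 11.39/400.0 = 0.02848.
m_X − m_P = −2.5 log₁₀(0.02848) = 3.86.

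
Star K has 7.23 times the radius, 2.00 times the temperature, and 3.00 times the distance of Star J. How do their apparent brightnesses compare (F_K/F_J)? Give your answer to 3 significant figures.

92.9

L_K/L_J = (R_K/R_J)²(T_K/T_J)⁴ = (7.23)² × (2.00)⁴ = 836.4.
F_K/F_J = (L_K/L_J)/(d_K/d_J)² = 836.4 / (3.00)² = 92.93.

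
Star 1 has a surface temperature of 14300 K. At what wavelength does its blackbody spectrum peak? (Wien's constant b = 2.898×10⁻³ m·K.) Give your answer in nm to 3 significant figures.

203 nm

λ_max = b/T = 2.898×10⁻³ / 14300 = 2.03×10^-7 m = 202.7 nm.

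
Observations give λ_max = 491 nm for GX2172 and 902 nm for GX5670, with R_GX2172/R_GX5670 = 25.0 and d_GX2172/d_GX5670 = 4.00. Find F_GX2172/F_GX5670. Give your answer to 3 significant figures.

445

Wien's law: T_GX2172/T_GX5670 = λ_GX5670/λ_GX2172 = 902/491 = 1.837.
L_GX2172/L_GX5670 = (R_GX2172/R_GX5670)²(T_GX2172/T_GX5670)⁴ = (25.0)²(1.837)⁴ = 7118.
F_GX2172/F_GX5670 = (L_GX2172/L_GX5670)/(d_GX2172/d_GX5670)² = 7118/(4.00)² = 444.9.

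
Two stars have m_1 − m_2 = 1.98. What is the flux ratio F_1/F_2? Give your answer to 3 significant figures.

0.161

F_1/F_2 = 10^(−(m_1 − m_2)/2.5) = 10^(-1.98/2.5) = 10^-0.792 = 0.1614.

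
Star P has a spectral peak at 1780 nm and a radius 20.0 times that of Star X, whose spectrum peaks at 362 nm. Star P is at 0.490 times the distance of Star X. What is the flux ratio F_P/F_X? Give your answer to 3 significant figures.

Wien's law: T_P/T_X = λ_X/λ_P = 362/1780 = 0.2034.
L_P/L_X = (R_P/R_X)²(T_P/T_X)⁴ = (20.0)²(0.2034)⁴ = 0.6842.
F_P/F_X = (L_P/L_X)/(d_P/d_X)² = 0.6842/(0.490)² = 2.850.

2.85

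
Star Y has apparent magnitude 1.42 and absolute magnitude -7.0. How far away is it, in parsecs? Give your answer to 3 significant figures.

483 pc

m − M = 5 log₁₀(d/10 pc)
1.42 − (-7.0) = 8.42 = 5 log₁₀(d/10)
d = 10 × 10^(8.42/5) = 10 × 10^1.684 = 483.1 pc.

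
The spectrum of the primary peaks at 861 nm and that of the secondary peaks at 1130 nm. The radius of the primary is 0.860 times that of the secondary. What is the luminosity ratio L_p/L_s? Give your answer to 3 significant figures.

2.19

Wien's law gives T ∝ 1/λ_max, so T_p/T_s = λ_s/λ_p = 1130/861 = 1.312.
Then L ∝ R²T⁴ gives L_p/L_s = (0.860)² × (1.312)⁴ = 0.7396 × 2.967 = 2.194.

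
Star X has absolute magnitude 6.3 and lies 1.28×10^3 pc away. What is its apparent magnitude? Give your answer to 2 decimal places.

16.84

m = M + 5 log₁₀(d/10 pc) = 6.3 + 5 log₁₀(1.28×10^3/10)
  = 6.3 + 5 × 2.107 = 6.3 + 10.54 = 16.84.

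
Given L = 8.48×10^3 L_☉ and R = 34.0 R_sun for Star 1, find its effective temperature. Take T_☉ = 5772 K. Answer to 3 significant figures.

T/T_☉ = (L/L_☉)^(1/4) / (R/R_☉)^(1/2)
T = 5772 × (8.48×10^3)^(1/4) / √(34.0) = 5772 × 9.596 / 5.831 = 9499 K.

9.50×10^3 K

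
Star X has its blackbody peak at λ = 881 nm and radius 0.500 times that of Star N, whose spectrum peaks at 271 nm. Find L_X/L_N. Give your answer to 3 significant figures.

Wien's law gives T ∝ 1/λ_max, so T_X/T_N = λ_N/λ_X = 271/881 = 0.3076.
Then L ∝ R²T⁴ gives L_X/L_N = (0.500)² × (0.3076)⁴ = 0.2500 × 0.008953 = 0.002238.

0.00224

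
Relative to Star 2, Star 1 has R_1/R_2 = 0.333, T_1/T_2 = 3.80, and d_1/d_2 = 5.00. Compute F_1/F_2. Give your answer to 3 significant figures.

0.925

L_1/L_2 = (R_1/R_2)²(T_1/T_2)⁴ = (0.333)² × (3.80)⁴ = 23.12.
F_1/F_2 = (L_1/L_2)/(d_1/d_2)² = 23.12 / (5.00)² = 0.9249.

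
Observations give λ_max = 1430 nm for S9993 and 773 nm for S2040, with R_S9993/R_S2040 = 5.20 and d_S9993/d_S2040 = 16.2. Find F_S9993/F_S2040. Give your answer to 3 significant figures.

Wien's law: T_S9993/T_S2040 = λ_S2040/λ_S9993 = 773/1430 = 0.5406.
L_S9993/L_S2040 = (R_S9993/R_S2040)²(T_S9993/T_S2040)⁴ = (5.20)²(0.5406)⁴ = 2.309.
F_S9993/F_S2040 = (L_S9993/L_S2040)/(d_S9993/d_S2040)² = 2.309/(16.2)² = 0.008797.

0.00880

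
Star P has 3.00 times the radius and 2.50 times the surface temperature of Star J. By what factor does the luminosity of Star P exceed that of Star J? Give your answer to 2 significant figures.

3.5×10^2

From the Stefan–Boltzmann law, L ∝ R²T⁴, so
L_P/L_J = (R_P/R_J)² (T_P/T_J)⁴ = (3.00)² × (2.50)⁴ = 9.000 × 39.06 = 351.6.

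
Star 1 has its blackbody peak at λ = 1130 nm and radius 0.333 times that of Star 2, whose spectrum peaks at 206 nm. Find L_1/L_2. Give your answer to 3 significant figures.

1.22×10^-4

Wien's law gives T ∝ 1/λ_max, so T_1/T_2 = λ_2/λ_1 = 206/1130 = 0.1823.
Then L ∝ R²T⁴ gives L_1/L_2 = (0.333)² × (0.1823)⁴ = 0.1109 × 0.001104 = 1.225×10^-4.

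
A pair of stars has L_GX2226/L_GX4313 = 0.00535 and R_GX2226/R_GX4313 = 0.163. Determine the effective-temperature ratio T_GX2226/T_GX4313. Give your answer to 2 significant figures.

L ∝ R²T⁴ gives T ∝ (L/R²)^(1/4), so
T_GX2226/T_GX4313 = (0.00535 / 0.163²)^(1/4) = (0.2014)^(1/4) = 0.6699.

0.67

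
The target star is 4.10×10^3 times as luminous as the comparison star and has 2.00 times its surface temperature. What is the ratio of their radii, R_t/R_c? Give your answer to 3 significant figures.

16.0

L ∝ R²T⁴ gives R ∝ √L / T², so
R_t/R_c = √(4.10×10^3) / (2.00)² = 64.03 / 4.000 = 16.01.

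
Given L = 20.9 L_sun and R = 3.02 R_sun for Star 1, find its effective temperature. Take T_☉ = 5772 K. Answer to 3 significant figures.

T/T_☉ = (L/L_☉)^(1/4) / (R/R_☉)^(1/2)
T = 5772 × (20.9)^(1/4) / √(3.02) = 5772 × 2.138 / 1.738 = 7102 K.

7.10×10^3 K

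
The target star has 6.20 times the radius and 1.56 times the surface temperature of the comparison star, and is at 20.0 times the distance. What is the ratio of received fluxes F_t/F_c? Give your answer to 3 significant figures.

0.569

L_t/L_c = (R_t/R_c)²(T_t/T_c)⁴ = (6.20)² × (1.56)⁴ = 227.7.
F_t/F_c = (L_t/L_c)/(d_t/d_c)² = 227.7 / (20.0)² = 0.5691.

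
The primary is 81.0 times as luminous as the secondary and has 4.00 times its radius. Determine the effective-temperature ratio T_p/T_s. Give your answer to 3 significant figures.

L ∝ R²T⁴ gives T ∝ (L/R²)^(1/4), so
T_p/T_s = (81.0 / 4.00²)^(1/4) = (5.062)^(1/4) = 1.500.

1.50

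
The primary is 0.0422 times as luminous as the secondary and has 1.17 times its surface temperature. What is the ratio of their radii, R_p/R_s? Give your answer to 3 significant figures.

L ∝ R²T⁴ gives R ∝ √L / T², so
R_p/R_s = √(0.0422) / (1.17)² = 0.2054 / 1.369 = 0.1501.

0.150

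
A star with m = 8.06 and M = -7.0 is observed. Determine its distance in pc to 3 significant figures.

1.03×10^4 pc

m − M = 5 log₁₀(d/10 pc)
8.06 − (-7.0) = 15.06 = 5 log₁₀(d/10)
d = 10 × 10^(15.06/5) = 10 × 10^3.012 = 1.028×10^4 pc.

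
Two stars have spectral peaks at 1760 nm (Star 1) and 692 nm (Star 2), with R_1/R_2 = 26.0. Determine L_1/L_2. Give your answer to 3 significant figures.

Wien's law gives T ∝ 1/λ_max, so T_1/T_2 = λ_2/λ_1 = 692/1760 = 0.3932.
Then L ∝ R²T⁴ gives L_1/L_2 = (26.0)² × (0.3932)⁴ = 676.0 × 0.02390 = 16.16.

16.2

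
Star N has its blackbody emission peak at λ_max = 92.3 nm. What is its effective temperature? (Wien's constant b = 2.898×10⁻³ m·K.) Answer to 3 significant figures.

3.14×10^4 K

T = b/λ_max = 2.898×10⁻³ / (92.3×10⁻⁹) = 3.140×10^4 K.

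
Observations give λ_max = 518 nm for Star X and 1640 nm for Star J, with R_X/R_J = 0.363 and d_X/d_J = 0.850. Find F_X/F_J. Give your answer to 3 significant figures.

Wien's law: T_X/T_J = λ_J/λ_X = 1640/518 = 3.166.
L_X/L_J = (R_X/R_J)²(T_X/T_J)⁴ = (0.363)²(3.166)⁴ = 13.24.
F_X/F_J = (L_X/L_J)/(d_X/d_J)² = 13.24/(0.850)² = 18.32.

18.3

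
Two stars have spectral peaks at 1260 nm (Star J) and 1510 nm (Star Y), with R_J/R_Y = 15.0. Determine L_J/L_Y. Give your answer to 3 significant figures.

Wien's law gives T ∝ 1/λ_max, so T_J/T_Y = λ_Y/λ_J = 1510/1260 = 1.198.
Then L ∝ R²T⁴ gives L_J/L_Y = (15.0)² × (1.198)⁴ = 225.0 × 2.063 = 464.1.

464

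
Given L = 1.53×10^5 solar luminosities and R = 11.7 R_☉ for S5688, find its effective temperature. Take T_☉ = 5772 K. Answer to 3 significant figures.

T/T_☉ = (L/L_☉)^(1/4) / (R/R_☉)^(1/2)
T = 5772 × (1.53×10^5)^(1/4) / √(11.7) = 5772 × 19.78 / 3.421 = 3.337×10^4 K.

3.34×10^4 K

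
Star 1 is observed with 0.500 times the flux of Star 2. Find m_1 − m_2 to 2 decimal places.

0.75

m_1 − m_2 = −2.5 log₁₀(F_1/F_2) = −2.5 log₁₀(0.500) = −2.5 × (-0.301) = 0.753.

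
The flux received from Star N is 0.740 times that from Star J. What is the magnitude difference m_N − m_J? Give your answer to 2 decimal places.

0.33

m_N − m_J = −2.5 log₁₀(F_N/F_J) = −2.5 log₁₀(0.740) = −2.5 × (-0.131) = 0.327.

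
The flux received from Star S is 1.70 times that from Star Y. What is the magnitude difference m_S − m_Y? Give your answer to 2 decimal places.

-0.58

m_S − m_Y = −2.5 log₁₀(F_S/F_Y) = −2.5 log₁₀(1.70) = −2.5 × (0.230) = -0.576.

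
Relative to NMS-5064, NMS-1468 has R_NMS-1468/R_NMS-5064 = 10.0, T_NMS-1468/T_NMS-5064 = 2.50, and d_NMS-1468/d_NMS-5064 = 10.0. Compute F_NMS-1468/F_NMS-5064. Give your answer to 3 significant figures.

39.1

L_NMS-1468/L_NMS-5064 = (R_NMS-1468/R_NMS-5064)²(T_NMS-1468/T_NMS-5064)⁴ = (10.0)² × (2.50)⁴ = 3906.
F_NMS-1468/F_NMS-5064 = (L_NMS-1468/L_NMS-5064)/(d_NMS-1468/d_NMS-5064)² = 3906 / (10.0)² = 39.06.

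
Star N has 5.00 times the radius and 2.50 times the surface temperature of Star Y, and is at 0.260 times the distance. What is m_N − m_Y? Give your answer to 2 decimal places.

-10.40

L_N/L_Y = (5.00)²(2.50)⁴ = 976.6.
F_N/F_Y = (L_N/L_Y)/(d_N/d_Y)² = 976.6/0.06760 = 1.445×10^4.
m_N − m_Y = −2.5 log₁₀(1.445×10^4) = -10.40.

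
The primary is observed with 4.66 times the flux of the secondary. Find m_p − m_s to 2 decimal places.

-1.67

m_p − m_s = −2.5 log₁₀(F_p/F_s) = −2.5 log₁₀(4.66) = −2.5 × (0.668) = -1.671.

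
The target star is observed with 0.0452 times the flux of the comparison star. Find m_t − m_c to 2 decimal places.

m_t − m_c = −2.5 log₁₀(F_t/F_c) = −2.5 log₁₀(0.0452) = −2.5 × (-1.345) = 3.362.

3.36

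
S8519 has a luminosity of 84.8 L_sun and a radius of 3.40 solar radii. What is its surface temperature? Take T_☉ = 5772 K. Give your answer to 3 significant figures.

T/T_☉ = (L/L_☉)^(1/4) / (R/R_☉)^(1/2)
T = 5772 × (84.8)^(1/4) / √(3.40) = 5772 × 3.035 / 1.844 = 9499 K.

9.50×10^3 K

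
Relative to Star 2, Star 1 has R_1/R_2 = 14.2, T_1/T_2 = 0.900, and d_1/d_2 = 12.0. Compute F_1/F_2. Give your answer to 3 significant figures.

L_1/L_2 = (R_1/R_2)²(T_1/T_2)⁴ = (14.2)² × (0.900)⁴ = 132.3.
F_1/F_2 = (L_1/L_2)/(d_1/d_2)² = 132.3 / (12.0)² = 0.9187.

0.919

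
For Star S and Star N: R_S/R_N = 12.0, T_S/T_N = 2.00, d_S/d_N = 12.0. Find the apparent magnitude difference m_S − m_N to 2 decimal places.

L_S/L_N = (12.0)²(2.00)⁴ = 2304.
F_S/F_N = (L_S/L_N)/(d_S/d_N)² = 2304/144.0 = 16.00.
m_S − m_N = −2.5 log₁₀(16.00) = -3.01.

-3.01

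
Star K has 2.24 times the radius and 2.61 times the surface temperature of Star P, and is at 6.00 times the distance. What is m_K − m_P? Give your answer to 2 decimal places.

L_K/L_P = (2.24)²(2.61)⁴ = 232.8.
F_K/F_P = (L_K/L_P)/(d_K/d_P)² = 232.8/36.00 = 6.468.
m_K − m_P = −2.5 log₁₀(6.468) = -2.03.

-2.03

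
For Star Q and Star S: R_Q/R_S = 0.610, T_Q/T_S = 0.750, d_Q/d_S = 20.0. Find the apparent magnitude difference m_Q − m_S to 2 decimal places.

8.83

L_Q/L_S = (0.610)²(0.750)⁴ = 0.1177.
F_Q/F_S = (L_Q/L_S)/(d_Q/d_S)² = 0.1177/400.0 = 2.943×10^-4.
m_Q − m_S = −2.5 log₁₀(2.943×10^-4) = 8.83.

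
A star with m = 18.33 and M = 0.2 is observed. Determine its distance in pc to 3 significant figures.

m − M = 5 log₁₀(d/10 pc)
18.33 − (0.2) = 18.13 = 5 log₁₀(d/10)
d = 10 × 10^(18.13/5) = 10 × 10^3.626 = 4.227×10^4 pc.

4.23×10^4 pc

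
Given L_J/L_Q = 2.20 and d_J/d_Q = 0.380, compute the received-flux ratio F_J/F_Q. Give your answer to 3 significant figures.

F = L/(4πd²), so F_J/F_Q = (L_J/L_Q) / (d_J/d_Q)²
= 2.20 / (0.380)² = 2.20 / 0.1444 = 15.24.

15.2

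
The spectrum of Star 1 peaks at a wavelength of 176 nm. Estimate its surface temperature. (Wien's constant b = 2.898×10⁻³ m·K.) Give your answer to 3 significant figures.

T = b/λ_max = 2.898×10⁻³ / (176×10⁻⁹) = 1.647×10^4 K.

1.65×10^4 K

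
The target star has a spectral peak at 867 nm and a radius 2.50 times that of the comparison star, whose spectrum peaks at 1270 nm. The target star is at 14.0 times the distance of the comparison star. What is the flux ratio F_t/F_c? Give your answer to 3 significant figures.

Wien's law: T_t/T_c = λ_c/λ_t = 1270/867 = 1.465.
L_t/L_c = (R_t/R_c)²(T_t/T_c)⁴ = (2.50)²(1.465)⁴ = 28.78.
F_t/F_c = (L_t/L_c)/(d_t/d_c)² = 28.78/(14.0)² = 0.1468.

0.147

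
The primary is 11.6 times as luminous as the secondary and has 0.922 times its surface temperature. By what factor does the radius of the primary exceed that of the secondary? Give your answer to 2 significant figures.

4.0

L ∝ R²T⁴ gives R ∝ √L / T², so
R_p/R_s = √(11.6) / (0.922)² = 3.406 / 0.8501 = 4.007.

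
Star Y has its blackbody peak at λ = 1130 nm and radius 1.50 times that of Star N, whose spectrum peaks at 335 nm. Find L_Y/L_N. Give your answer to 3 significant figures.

0.0174

Wien's law gives T ∝ 1/λ_max, so T_Y/T_N = λ_N/λ_Y = 335/1130 = 0.2965.
Then L ∝ R²T⁴ gives L_Y/L_N = (1.50)² × (0.2965)⁴ = 2.250 × 0.007724 = 0.01738.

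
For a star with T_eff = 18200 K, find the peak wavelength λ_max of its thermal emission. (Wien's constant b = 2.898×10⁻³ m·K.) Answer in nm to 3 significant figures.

159 nm

λ_max = b/T = 2.898×10⁻³ / 18200 = 1.59×10^-7 m = 159.2 nm.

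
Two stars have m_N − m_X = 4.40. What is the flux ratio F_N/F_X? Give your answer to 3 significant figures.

0.0174

F_N/F_X = 10^(−(m_N − m_X)/2.5) = 10^(-4.40/2.5) = 10^-1.760 = 0.01738.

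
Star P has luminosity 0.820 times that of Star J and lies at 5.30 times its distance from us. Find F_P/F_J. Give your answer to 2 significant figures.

0.029

F = L/(4πd²), so F_P/F_J = (L_P/L_J) / (d_P/d_J)²
= 0.820 / (5.30)² = 0.820 / 28.09 = 0.02919.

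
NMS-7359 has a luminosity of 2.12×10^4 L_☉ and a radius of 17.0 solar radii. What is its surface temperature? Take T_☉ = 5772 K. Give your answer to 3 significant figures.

1.69×10^4 K

T/T_☉ = (L/L_☉)^(1/4) / (R/R_☉)^(1/2)
T = 5772 × (2.12×10^4)^(1/4) / √(17.0) = 5772 × 12.07 / 4.123 = 1.689×10^4 K.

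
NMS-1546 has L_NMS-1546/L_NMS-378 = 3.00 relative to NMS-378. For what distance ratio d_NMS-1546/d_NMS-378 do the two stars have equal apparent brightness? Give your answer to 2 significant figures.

Equal flux requires L_NMS-1546/d_NMS-1546² = L_NMS-378/d_NMS-378², so d_NMS-1546/d_NMS-378 = √(L_NMS-1546/L_NMS-378)
= √(3.00) = 1.732.

1.7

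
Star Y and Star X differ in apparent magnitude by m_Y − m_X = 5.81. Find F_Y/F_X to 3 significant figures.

0.00474

F_Y/F_X = 10^(−(m_Y − m_X)/2.5) = 10^(-5.81/2.5) = 10^-2.324 = 0.004742.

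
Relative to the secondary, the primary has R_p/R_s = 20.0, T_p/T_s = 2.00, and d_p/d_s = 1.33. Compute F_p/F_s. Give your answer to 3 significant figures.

L_p/L_s = (R_p/R_s)²(T_p/T_s)⁴ = (20.0)² × (2.00)⁴ = 6400.
F_p/F_s = (L_p/L_s)/(d_p/d_s)² = 6400 / (1.33)² = 3618.

3.62×10^3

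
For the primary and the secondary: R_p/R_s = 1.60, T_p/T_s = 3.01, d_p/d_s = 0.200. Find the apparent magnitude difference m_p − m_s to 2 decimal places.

L_p/L_s = (1.60)²(3.01)⁴ = 210.1.
F_p/F_s = (L_p/L_s)/(d_p/d_s)² = 210.1/0.04000 = 5253.
m_p − m_s = −2.5 log₁₀(5253) = -9.30.

-9.30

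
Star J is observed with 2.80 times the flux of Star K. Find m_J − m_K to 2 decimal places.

-1.12

m_J − m_K = −2.5 log₁₀(F_J/F_K) = −2.5 log₁₀(2.80) = −2.5 × (0.447) = -1.118.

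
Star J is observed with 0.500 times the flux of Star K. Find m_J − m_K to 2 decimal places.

0.75

m_J − m_K = −2.5 log₁₀(F_J/F_K) = −2.5 log₁₀(0.500) = −2.5 × (-0.301) = 0.753.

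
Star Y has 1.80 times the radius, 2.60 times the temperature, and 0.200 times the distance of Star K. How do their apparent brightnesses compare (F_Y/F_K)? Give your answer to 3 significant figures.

L_Y/L_K = (R_Y/R_K)²(T_Y/T_K)⁴ = (1.80)² × (2.60)⁴ = 148.1.
F_Y/F_K = (L_Y/L_K)/(d_Y/d_K)² = 148.1 / (0.200)² = 3702.

3.70×10^3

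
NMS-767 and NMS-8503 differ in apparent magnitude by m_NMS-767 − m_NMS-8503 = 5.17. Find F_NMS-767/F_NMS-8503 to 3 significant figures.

F_NMS-767/F_NMS-8503 = 10^(−(m_NMS-767 − m_NMS-8503)/2.5) = 10^(-5.17/2.5) = 10^-2.068 = 0.008551.

0.00855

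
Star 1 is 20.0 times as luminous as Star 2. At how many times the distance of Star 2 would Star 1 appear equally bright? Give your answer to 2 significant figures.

4.5

Equal flux requires L_1/d_1² = L_2/d_2², so d_1/d_2 = √(L_1/L_2)
= √(20.0) = 4.472.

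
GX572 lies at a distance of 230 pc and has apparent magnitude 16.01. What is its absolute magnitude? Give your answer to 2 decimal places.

M = m − 5 log₁₀(d/10 pc) = 16.01 − 5 log₁₀(230/10)
  = 16.01 − 5 × 1.362 = 16.01 − 6.81 = 9.20.

9.20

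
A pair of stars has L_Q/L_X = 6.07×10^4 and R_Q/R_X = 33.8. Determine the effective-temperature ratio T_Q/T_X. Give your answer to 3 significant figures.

2.70

L ∝ R²T⁴ gives T ∝ (L/R²)^(1/4), so
T_Q/T_X = (6.07×10^4 / 33.8²)^(1/4) = (53.13)^(1/4) = 2.700.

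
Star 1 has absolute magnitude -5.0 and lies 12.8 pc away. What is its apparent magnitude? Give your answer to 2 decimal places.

m = M + 5 log₁₀(d/10 pc) = -5.0 + 5 log₁₀(12.8/10)
  = -5.0 + 5 × 0.107 = -5.0 + 0.54 = -4.46.

-4.46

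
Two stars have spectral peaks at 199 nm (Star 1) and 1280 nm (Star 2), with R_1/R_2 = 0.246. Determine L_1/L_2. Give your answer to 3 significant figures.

104

Wien's law gives T ∝ 1/λ_max, so T_1/T_2 = λ_2/λ_1 = 1280/199 = 6.432.
Then L ∝ R²T⁴ gives L_1/L_2 = (0.246)² × (6.432)⁴ = 0.06052 × 1712 = 103.6.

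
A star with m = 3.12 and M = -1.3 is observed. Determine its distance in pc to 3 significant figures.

76.6 pc

m − M = 5 log₁₀(d/10 pc)
3.12 − (-1.3) = 4.42 = 5 log₁₀(d/10)
d = 10 × 10^(4.42/5) = 10 × 10^0.884 = 76.56 pc.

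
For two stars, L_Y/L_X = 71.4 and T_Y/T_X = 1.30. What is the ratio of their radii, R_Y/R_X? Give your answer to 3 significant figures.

L ∝ R²T⁴ gives R ∝ √L / T², so
R_Y/R_X = √(71.4) / (1.30)² = 8.450 / 1.690 = 5.000.

5.00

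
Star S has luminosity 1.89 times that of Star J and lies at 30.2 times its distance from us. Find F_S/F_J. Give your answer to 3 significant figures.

F = L/(4πd²), so F_S/F_J = (L_S/L_J) / (d_S/d_J)²
= 1.89 / (30.2)² = 1.89 / 912.0 = 0.002072.

0.00207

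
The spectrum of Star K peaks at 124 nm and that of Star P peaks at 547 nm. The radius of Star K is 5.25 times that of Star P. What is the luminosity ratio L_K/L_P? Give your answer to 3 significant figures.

1.04×10^4

Wien's law gives T ∝ 1/λ_max, so T_K/T_P = λ_P/λ_K = 547/124 = 4.411.
Then L ∝ R²T⁴ gives L_K/L_P = (5.25)² × (4.411)⁴ = 27.56 × 378.7 = 1.044×10^4.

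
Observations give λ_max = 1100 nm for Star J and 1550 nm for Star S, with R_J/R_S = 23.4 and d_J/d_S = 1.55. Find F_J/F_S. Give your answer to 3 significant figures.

Wien's law: T_J/T_S = λ_S/λ_J = 1550/1100 = 1.409.
L_J/L_S = (R_J/R_S)²(T_J/T_S)⁴ = (23.4)²(1.409)⁴ = 2159.
F_J/F_S = (L_J/L_S)/(d_J/d_S)² = 2159/(1.55)² = 898.5.

899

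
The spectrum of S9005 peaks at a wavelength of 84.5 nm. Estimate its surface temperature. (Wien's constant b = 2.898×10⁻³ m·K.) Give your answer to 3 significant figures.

T = b/λ_max = 2.898×10⁻³ / (84.5×10⁻⁹) = 3.430×10^4 K.

3.43×10^4 K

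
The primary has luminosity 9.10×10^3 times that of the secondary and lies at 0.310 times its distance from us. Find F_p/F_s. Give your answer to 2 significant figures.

9.5×10^4

F = L/(4πd²), so F_p/F_s = (L_p/L_s) / (d_p/d_s)²
= 9.10×10^3 / (0.310)² = 9.10×10^3 / 0.09610 = 9.469×10^4.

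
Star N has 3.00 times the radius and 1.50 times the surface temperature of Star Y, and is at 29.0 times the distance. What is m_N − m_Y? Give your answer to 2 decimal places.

3.17

L_N/L_Y = (3.00)²(1.50)⁴ = 45.56.
F_N/F_Y = (L_N/L_Y)/(d_N/d_Y)² = 45.56/841.0 = 0.05418.
m_N − m_Y = −2.5 log₁₀(0.05418) = 3.17.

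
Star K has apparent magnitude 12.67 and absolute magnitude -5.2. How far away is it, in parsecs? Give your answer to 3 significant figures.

3.75×10^4 pc

m − M = 5 log₁₀(d/10 pc)
12.67 − (-5.2) = 17.87 = 5 log₁₀(d/10)
d = 10 × 10^(17.87/5) = 10 × 10^3.574 = 3.750×10^4 pc.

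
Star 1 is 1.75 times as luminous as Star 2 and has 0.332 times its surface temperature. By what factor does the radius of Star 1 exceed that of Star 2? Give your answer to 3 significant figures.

12.0

L ∝ R²T⁴ gives R ∝ √L / T², so
R_1/R_2 = √(1.75) / (0.332)² = 1.323 / 0.1102 = 12.00.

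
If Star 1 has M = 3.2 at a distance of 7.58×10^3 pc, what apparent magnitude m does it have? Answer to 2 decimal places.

17.60

m = M + 5 log₁₀(d/10 pc) = 3.2 + 5 log₁₀(7.58×10^3/10)
  = 3.2 + 5 × 2.880 = 3.2 + 14.40 = 17.60.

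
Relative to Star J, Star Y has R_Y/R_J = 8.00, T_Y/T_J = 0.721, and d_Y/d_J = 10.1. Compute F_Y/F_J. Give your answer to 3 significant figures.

0.170

L_Y/L_J = (R_Y/R_J)²(T_Y/T_J)⁴ = (8.00)² × (0.721)⁴ = 17.30.
F_Y/F_J = (L_Y/L_J)/(d_Y/d_J)² = 17.30 / (10.1)² = 0.1695.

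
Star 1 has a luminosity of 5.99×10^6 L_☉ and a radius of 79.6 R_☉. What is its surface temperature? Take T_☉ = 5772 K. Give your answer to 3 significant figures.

T/T_☉ = (L/L_☉)^(1/4) / (R/R_☉)^(1/2)
T = 5772 × (5.99×10^6)^(1/4) / √(79.6) = 5772 × 49.47 / 8.922 = 3.201×10^4 K.

3.20×10^4 K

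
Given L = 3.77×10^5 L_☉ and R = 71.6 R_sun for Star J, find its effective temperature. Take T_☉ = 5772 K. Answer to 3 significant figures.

1.69×10^4 K

T/T_☉ = (L/L_☉)^(1/4) / (R/R_☉)^(1/2)
T = 5772 × (3.77×10^5)^(1/4) / √(71.6) = 5772 × 24.78 / 8.462 = 1.690×10^4 K.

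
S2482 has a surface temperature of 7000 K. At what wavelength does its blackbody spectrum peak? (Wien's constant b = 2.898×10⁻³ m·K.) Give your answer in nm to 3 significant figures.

λ_max = b/T = 2.898×10⁻³ / 7000 = 4.14×10^-7 m = 414.0 nm.

414 nm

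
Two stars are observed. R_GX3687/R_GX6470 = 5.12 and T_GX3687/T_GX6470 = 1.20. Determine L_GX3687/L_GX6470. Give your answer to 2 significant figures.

54

From the Stefan–Boltzmann law, L ∝ R²T⁴, so
L_GX3687/L_GX6470 = (R_GX3687/R_GX6470)² (T_GX3687/T_GX6470)⁴ = (5.12)² × (1.20)⁴ = 26.21 × 2.074 = 54.36.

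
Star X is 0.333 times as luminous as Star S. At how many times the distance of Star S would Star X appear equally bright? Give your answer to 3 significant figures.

0.577

Equal flux requires L_X/d_X² = L_S/d_S², so d_X/d_S = √(L_X/L_S)
= √(0.333) = 0.5771.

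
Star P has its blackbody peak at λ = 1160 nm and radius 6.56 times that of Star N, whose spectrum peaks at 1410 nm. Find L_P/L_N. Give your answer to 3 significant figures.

Wien's law gives T ∝ 1/λ_max, so T_P/T_N = λ_N/λ_P = 1410/1160 = 1.216.
Then L ∝ R²T⁴ gives L_P/L_N = (6.56)² × (1.216)⁴ = 43.03 × 2.183 = 93.94.

93.9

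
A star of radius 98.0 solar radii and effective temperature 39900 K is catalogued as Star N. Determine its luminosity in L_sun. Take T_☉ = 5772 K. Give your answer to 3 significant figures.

2.19×10^7 L_sun

L/L_☉ = (R/R_☉)² (T/T_☉)⁴ = (98.0)² × (39900/5772)⁴
       = 9604 × (6.913)⁴ = 9604 × 2283 = 2.193×10^7.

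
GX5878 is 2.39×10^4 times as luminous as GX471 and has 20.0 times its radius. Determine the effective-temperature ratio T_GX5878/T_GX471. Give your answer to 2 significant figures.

L ∝ R²T⁴ gives T ∝ (L/R²)^(1/4), so
T_GX5878/T_GX471 = (2.39×10^4 / 20.0²)^(1/4) = (59.75)^(1/4) = 2.780.

2.8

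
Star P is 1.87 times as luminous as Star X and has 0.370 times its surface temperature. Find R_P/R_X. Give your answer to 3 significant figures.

L ∝ R²T⁴ gives R ∝ √L / T², so
R_P/R_X = √(1.87) / (0.370)² = 1.367 / 0.1369 = 9.989.

9.99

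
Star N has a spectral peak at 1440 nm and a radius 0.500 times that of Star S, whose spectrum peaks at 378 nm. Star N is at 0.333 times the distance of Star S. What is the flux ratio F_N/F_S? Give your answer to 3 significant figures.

Wien's law: T_N/T_S = λ_S/λ_N = 378/1440 = 0.2625.
L_N/L_S = (R_N/R_S)²(T_N/T_S)⁴ = (0.500)²(0.2625)⁴ = 0.001187.
F_N/F_S = (L_N/L_S)/(d_N/d_S)² = 0.001187/(0.333)² = 0.01070.

0.0107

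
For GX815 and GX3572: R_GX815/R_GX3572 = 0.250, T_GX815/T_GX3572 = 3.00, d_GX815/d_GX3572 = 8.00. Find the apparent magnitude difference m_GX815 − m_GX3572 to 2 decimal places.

2.75

L_GX815/L_GX3572 = (0.250)²(3.00)⁴ = 5.062.
F_GX815/F_GX3572 = (L_GX815/L_GX3572)/(d_GX815/d_GX3572)² = 5.062/64.00 = 0.07910.
m_GX815 − m_GX3572 = −2.5 log₁₀(0.07910) = 2.75.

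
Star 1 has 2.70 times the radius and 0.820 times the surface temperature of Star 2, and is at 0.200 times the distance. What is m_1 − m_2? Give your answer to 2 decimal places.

-4.79

L_1/L_2 = (2.70)²(0.820)⁴ = 3.296.
F_1/F_2 = (L_1/L_2)/(d_1/d_2)² = 3.296/0.04000 = 82.40.
m_1 − m_2 = −2.5 log₁₀(82.40) = -4.79.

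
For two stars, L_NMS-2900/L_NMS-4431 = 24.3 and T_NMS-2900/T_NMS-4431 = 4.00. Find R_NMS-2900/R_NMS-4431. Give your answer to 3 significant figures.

L ∝ R²T⁴ gives R ∝ √L / T², so
R_NMS-2900/R_NMS-4431 = √(24.3) / (4.00)² = 4.930 / 16.00 = 0.3081.

0.308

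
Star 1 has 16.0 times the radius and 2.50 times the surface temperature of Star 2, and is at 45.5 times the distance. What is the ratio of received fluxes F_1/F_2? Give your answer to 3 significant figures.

4.83

L_1/L_2 = (R_1/R_2)²(T_1/T_2)⁴ = (16.0)² × (2.50)⁴ = 1.000×10^4.
F_1/F_2 = (L_1/L_2)/(d_1/d_2)² = 1.000×10^4 / (45.5)² = 4.830.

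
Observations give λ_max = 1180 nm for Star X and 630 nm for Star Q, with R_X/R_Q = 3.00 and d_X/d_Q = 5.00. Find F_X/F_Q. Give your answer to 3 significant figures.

0.0293

Wien's law: T_X/T_Q = λ_Q/λ_X = 630/1180 = 0.5339.
L_X/L_Q = (R_X/R_Q)²(T_X/T_Q)⁴ = (3.00)²(0.5339)⁴ = 0.7313.
F_X/F_Q = (L_X/L_Q)/(d_X/d_Q)² = 0.7313/(5.00)² = 0.02925.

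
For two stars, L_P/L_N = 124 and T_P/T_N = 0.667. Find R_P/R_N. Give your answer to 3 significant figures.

25.0

L ∝ R²T⁴ gives R ∝ √L / T², so
R_P/R_N = √(124) / (0.667)² = 11.14 / 0.4449 = 25.03.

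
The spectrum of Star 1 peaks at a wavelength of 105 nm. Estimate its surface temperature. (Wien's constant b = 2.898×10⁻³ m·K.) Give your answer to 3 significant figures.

2.76×10^4 K

T = b/λ_max = 2.898×10⁻³ / (105×10⁻⁹) = 2.760×10^4 K.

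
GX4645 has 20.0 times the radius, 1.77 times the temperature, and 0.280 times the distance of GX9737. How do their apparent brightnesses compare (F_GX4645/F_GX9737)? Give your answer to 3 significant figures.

5.01×10^4

L_GX4645/L_GX9737 = (R_GX4645/R_GX9737)²(T_GX4645/T_GX9737)⁴ = (20.0)² × (1.77)⁴ = 3926.
F_GX4645/F_GX9737 = (L_GX4645/L_GX9737)/(d_GX4645/d_GX9737)² = 3926 / (0.280)² = 5.008×10^4.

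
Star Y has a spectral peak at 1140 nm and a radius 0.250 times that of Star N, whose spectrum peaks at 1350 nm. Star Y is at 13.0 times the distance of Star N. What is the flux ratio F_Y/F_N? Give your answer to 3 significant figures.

7.27×10^-4

Wien's law: T_Y/T_N = λ_N/λ_Y = 1350/1140 = 1.184.
L_Y/L_N = (R_Y/R_N)²(T_Y/T_N)⁴ = (0.250)²(1.184)⁴ = 0.1229.
F_Y/F_N = (L_Y/L_N)/(d_Y/d_N)² = 0.1229/(13.0)² = 7.273×10^-4.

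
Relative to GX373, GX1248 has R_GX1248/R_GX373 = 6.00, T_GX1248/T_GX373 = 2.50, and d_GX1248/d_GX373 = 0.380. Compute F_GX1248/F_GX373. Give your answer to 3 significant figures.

L_GX1248/L_GX373 = (R_GX1248/R_GX373)²(T_GX1248/T_GX373)⁴ = (6.00)² × (2.50)⁴ = 1406.
F_GX1248/F_GX373 = (L_GX1248/L_GX373)/(d_GX1248/d_GX373)² = 1406 / (0.380)² = 9739.

9.74×10^3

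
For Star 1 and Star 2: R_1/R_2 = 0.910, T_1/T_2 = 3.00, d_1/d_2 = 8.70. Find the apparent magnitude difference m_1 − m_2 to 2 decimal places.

L_1/L_2 = (0.910)²(3.00)⁴ = 67.08.
F_1/F_2 = (L_1/L_2)/(d_1/d_2)² = 67.08/75.69 = 0.8862.
m_1 − m_2 = −2.5 log₁₀(0.8862) = 0.13.

0.13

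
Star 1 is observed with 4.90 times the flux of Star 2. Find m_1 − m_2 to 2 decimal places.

m_1 − m_2 = −2.5 log₁₀(F_1/F_2) = −2.5 log₁₀(4.90) = −2.5 × (0.690) = -1.725.

-1.73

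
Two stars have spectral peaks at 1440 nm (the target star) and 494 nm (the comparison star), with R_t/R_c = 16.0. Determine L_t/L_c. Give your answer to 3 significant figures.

3.55

Wien's law gives T ∝ 1/λ_max, so T_t/T_c = λ_c/λ_t = 494/1440 = 0.3431.
Then L ∝ R²T⁴ gives L_t/L_c = (16.0)² × (0.3431)⁴ = 256.0 × 0.01385 = 3.546.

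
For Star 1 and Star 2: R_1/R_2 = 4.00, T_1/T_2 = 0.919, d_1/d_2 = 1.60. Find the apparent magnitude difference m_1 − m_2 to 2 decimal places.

L_1/L_2 = (4.00)²(0.919)⁴ = 11.41.
F_1/F_2 = (L_1/L_2)/(d_1/d_2)² = 11.41/2.560 = 4.458.
m_1 − m_2 = −2.5 log₁₀(4.458) = -1.62.

-1.62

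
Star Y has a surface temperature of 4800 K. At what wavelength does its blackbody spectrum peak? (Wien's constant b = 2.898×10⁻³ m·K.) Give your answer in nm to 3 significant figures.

604 nm

λ_max = b/T = 2.898×10⁻³ / 4800 = 6.04×10^-7 m = 603.8 nm.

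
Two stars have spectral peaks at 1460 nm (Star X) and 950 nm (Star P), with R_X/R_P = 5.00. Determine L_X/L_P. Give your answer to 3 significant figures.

Wien's law gives T ∝ 1/λ_max, so T_X/T_P = λ_P/λ_X = 950/1460 = 0.6507.
Then L ∝ R²T⁴ gives L_X/L_P = (5.00)² × (0.6507)⁴ = 25.00 × 0.1793 = 4.481.

4.48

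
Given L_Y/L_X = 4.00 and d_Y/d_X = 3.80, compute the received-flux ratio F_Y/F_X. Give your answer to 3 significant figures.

0.277

F = L/(4πd²), so F_Y/F_X = (L_Y/L_X) / (d_Y/d_X)²
= 4.00 / (3.80)² = 4.00 / 14.44 = 0.2770.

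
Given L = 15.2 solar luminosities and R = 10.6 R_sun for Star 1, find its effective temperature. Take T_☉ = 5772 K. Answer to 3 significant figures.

T/T_☉ = (L/L_☉)^(1/4) / (R/R_☉)^(1/2)
T = 5772 × (15.2)^(1/4) / √(10.6) = 5772 × 1.975 / 3.256 = 3501 K.

3.50×10^3 K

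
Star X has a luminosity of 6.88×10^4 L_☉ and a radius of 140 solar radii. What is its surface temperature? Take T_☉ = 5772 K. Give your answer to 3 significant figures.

T/T_☉ = (L/L_☉)^(1/4) / (R/R_☉)^(1/2)
T = 5772 × (6.88×10^4)^(1/4) / √(140) = 5772 × 16.20 / 11.83 = 7901 K.

7.90×10^3 K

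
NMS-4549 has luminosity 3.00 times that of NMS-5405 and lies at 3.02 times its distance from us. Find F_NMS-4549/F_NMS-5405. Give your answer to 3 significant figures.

0.329

F = L/(4πd²), so F_NMS-4549/F_NMS-5405 = (L_NMS-4549/L_NMS-5405) / (d_NMS-4549/d_NMS-5405)²
= 3.00 / (3.02)² = 3.00 / 9.120 = 0.3289.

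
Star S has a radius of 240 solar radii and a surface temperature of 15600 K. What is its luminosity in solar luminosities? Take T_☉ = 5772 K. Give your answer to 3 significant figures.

L/L_☉ = (R/R_☉)² (T/T_☉)⁴ = (240)² × (15600/5772)⁴
       = 5.760×10^4 × (2.703)⁴ = 5.760×10^4 × 53.36 = 3.073×10^6.

3.07×10^6 solar luminosities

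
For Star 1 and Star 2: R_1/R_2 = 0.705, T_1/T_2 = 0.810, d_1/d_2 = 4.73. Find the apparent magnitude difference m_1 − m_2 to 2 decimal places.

L_1/L_2 = (0.705)²(0.810)⁴ = 0.2140.
F_1/F_2 = (L_1/L_2)/(d_1/d_2)² = 0.2140/22.37 = 0.009563.
m_1 − m_2 = −2.5 log₁₀(0.009563) = 5.05.

5.05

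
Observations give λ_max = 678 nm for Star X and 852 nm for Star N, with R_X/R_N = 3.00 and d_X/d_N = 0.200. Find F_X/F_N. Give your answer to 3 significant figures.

561

Wien's law: T_X/T_N = λ_N/λ_X = 852/678 = 1.257.
L_X/L_N = (R_X/R_N)²(T_X/T_N)⁴ = (3.00)²(1.257)⁴ = 22.44.
F_X/F_N = (L_X/L_N)/(d_X/d_N)² = 22.44/(0.200)² = 561.1.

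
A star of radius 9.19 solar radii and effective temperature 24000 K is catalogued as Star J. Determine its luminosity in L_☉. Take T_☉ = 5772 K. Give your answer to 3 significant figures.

L/L_☉ = (R/R_☉)² (T/T_☉)⁴ = (9.19)² × (24000/5772)⁴
       = 84.46 × (4.158)⁴ = 84.46 × 298.9 = 2.524×10^4.

2.52×10^4 L_☉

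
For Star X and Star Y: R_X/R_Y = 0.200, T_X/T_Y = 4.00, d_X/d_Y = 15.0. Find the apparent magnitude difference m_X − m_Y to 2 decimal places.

L_X/L_Y = (0.200)²(4.00)⁴ = 10.24.
F_X/F_Y = (L_X/L_Y)/(d_X/d_Y)² = 10.24/225.0 = 0.04551.
m_X − m_Y = −2.5 log₁₀(0.04551) = 3.35.

3.35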